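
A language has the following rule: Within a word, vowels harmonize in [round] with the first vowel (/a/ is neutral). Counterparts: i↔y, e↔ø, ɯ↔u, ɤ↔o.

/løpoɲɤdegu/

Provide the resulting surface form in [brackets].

[løpoɲodøgu]

/ɤ/ harmonizes with /ø/ ([+round]) → [o]
/e/ harmonizes with /ø/ ([+round]) → [ø]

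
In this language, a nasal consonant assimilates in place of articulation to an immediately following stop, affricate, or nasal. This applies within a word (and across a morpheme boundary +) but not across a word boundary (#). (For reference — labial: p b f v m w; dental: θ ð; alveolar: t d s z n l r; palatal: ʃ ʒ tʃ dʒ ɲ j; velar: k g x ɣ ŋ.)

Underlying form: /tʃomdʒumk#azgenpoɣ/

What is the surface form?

[tʃoɲdʒuŋk#azgempoɣ]

/m/ before /dʒ/ (palatal) → [ɲ]
/m/ before /k/ (velar) → [ŋ]
/n/ before /p/ (labial) → [m]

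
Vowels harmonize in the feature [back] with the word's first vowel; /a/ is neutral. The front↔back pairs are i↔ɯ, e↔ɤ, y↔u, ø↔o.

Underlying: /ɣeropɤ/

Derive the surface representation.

/o/ harmonizes with /e/ ([-back]) → [ø]
/ɤ/ harmonizes with /e/ ([-back]) → [e]

[ɣerøpe]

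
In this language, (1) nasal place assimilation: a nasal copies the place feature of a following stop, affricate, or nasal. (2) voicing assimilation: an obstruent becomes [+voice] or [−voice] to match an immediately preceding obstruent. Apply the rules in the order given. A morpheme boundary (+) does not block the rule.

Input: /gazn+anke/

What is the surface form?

[gazn+aŋke]

Rule 1: /n/ before /k/ (velar) → [ŋ]
After rule 1: gazn+aŋke
Rule 2: no segment meets the rule's conditions; no change.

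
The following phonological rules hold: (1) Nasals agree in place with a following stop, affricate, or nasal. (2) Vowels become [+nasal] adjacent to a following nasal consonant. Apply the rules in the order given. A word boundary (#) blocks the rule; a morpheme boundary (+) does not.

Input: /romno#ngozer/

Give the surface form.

[rõnno#ŋgozer]

Rule 1: /m/ before /n/ (alveolar) → [n]
Rule 1: /n/ before /g/ (velar) → [ŋ]
After rule 1: ronno#ŋgozer
Rule 2: /o/ before nasal /n/ → [õ]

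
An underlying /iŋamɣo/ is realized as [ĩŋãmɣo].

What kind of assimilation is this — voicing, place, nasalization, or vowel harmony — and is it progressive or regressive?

/i/→[ĩ] /a/→[ã].
Each target copies a feature from the following segment, so the direction is regressive.

nasalization, regressive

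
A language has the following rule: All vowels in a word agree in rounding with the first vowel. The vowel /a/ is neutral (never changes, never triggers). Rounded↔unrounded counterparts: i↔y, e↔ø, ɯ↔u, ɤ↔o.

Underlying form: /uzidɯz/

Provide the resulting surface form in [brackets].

/i/ harmonizes with /u/ ([+round]) → [y]
/ɯ/ harmonizes with /u/ ([+round]) → [u]

[uzyduz]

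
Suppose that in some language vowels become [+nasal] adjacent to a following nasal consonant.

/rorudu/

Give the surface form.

no segment meets the rule's conditions; no change.

[rorudu]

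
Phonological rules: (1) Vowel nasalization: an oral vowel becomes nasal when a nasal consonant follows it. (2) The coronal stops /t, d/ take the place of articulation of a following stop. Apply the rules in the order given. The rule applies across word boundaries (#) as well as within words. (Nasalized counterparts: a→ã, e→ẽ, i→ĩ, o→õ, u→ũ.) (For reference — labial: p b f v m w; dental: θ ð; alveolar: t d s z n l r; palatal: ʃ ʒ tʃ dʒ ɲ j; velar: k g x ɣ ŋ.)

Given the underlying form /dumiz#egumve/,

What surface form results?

Rule 1: /u/ before nasal /m/ → [ũ]
Rule 1: /u/ before nasal /m/ → [ũ]
After rule 1: dũmiz#egũmve
Rule 2: no segment meets the rule's conditions; no change.

[dũmiz#egũmve]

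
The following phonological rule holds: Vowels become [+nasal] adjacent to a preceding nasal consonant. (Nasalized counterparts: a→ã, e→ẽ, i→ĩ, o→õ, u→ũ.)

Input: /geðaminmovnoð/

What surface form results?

/i/ after nasal /m/ → [ĩ]
/o/ after nasal /m/ → [õ]
/o/ after nasal /n/ → [õ]

[geðamĩnmõvnõð]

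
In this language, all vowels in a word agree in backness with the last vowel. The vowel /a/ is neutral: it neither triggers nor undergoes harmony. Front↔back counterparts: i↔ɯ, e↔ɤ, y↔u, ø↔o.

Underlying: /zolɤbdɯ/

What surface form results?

no segment meets the rule's conditions; no change.

[zolɤbdɯ]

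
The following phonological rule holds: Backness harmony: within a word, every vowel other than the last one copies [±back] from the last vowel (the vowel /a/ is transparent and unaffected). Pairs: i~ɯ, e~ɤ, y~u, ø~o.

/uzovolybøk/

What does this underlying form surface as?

/u/ harmonizes with /ø/ ([-back]) → [y]
/o/ harmonizes with /ø/ ([-back]) → [ø]
/o/ harmonizes with /ø/ ([-back]) → [ø]

[yzøvølybøk]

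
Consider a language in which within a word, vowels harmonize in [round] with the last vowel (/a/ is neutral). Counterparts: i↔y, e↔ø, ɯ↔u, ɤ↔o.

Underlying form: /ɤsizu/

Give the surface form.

/ɤ/ harmonizes with /u/ ([+round]) → [o]
/i/ harmonizes with /u/ ([+round]) → [y]

[osyzu]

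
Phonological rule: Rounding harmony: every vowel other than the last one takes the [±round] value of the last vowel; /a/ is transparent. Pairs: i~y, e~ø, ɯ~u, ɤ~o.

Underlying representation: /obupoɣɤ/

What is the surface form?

[ɤbɯpɤɣɤ]

/o/ harmonizes with /ɤ/ ([-round]) → [ɤ]
/u/ harmonizes with /ɤ/ ([-round]) → [ɯ]
/o/ harmonizes with /ɤ/ ([-round]) → [ɤ]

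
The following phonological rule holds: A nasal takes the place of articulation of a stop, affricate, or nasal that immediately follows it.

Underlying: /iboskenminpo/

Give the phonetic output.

/n/ before /m/ (labial) → [m]
/n/ before /p/ (labial) → [m]

[iboskemmimpo]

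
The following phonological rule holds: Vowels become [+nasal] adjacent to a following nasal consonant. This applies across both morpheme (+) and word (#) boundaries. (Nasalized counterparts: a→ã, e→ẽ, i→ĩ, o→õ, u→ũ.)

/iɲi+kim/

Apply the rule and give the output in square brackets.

/i/ before nasal /ɲ/ → [ĩ]
/i/ before nasal /m/ → [ĩ]

[ĩɲi+kĩm]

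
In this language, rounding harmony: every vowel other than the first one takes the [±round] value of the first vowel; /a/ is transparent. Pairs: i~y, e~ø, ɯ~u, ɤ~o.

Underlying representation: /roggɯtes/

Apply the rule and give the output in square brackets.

[roggutøs]

/ɯ/ harmonizes with /o/ ([+round]) → [u]
/e/ harmonizes with /o/ ([+round]) → [ø]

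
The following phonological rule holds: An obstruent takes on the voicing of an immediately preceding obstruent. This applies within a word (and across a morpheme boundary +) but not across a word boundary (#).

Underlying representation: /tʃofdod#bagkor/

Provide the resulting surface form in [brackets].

[tʃoftod#baggor]

/d/ after /f/ (voiceless) → [t]
/k/ after /g/ (voiced) → [g]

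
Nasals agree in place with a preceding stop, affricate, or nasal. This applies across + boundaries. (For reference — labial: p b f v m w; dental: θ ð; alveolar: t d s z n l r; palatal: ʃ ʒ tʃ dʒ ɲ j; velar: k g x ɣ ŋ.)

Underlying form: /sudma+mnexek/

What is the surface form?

[sudna+mmexek]

/m/ after /d/ (alveolar) → [n]
/n/ after /m/ (labial) → [m]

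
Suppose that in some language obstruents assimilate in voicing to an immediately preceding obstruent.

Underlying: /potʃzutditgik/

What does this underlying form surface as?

/z/ after /tʃ/ (voiceless) → [s]
/d/ after /t/ (voiceless) → [t]
/g/ after /t/ (voiceless) → [k]

[potʃsuttitkik]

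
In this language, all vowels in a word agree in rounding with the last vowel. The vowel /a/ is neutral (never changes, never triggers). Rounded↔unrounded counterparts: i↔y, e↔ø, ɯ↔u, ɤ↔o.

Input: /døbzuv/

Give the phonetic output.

[døbzuv]

no segment meets the rule's conditions; no change.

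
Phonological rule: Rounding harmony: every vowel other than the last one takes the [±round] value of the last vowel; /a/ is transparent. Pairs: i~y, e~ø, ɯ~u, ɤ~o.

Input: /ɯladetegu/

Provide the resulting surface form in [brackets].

[uladøtøgu]

/ɯ/ harmonizes with /u/ ([+round]) → [u]
/e/ harmonizes with /u/ ([+round]) → [ø]
/e/ harmonizes with /u/ ([+round]) → [ø]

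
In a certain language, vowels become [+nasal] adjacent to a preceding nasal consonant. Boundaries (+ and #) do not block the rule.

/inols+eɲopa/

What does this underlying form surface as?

/o/ after nasal /n/ → [õ]
/o/ after nasal /ɲ/ → [õ]

[inõls+eɲõpa]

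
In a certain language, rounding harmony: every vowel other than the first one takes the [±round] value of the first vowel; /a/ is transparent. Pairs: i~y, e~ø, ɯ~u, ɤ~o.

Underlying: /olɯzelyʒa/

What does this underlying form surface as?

/ɯ/ harmonizes with /o/ ([+round]) → [u]
/e/ harmonizes with /o/ ([+round]) → [ø]

[oluzølyʒa]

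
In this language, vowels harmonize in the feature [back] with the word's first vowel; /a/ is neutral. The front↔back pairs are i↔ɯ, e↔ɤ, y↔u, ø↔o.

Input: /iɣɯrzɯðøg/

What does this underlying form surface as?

[iɣirziðøg]

/ɯ/ harmonizes with /i/ ([-back]) → [i]
/ɯ/ harmonizes with /i/ ([-back]) → [i]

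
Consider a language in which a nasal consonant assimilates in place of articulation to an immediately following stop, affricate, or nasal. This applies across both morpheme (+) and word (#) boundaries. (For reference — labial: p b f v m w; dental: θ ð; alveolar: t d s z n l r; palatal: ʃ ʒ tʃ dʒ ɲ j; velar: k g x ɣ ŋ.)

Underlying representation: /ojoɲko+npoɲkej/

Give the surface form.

[ojoŋko+mpoŋkej]

/ɲ/ before /k/ (velar) → [ŋ]
/n/ before /p/ (labial) → [m]
/ɲ/ before /k/ (velar) → [ŋ]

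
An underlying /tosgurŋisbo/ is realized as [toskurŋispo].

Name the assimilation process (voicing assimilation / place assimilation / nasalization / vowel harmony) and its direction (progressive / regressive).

/g/→[k] /b/→[p].
Each target copies a feature from the preceding segment, so the direction is progressive.

voicing assimilation, progressive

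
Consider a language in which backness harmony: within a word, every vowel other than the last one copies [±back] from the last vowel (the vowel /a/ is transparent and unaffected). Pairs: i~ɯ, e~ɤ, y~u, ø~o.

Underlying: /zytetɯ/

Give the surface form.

[zutɤtɯ]

/y/ harmonizes with /ɯ/ ([+back]) → [u]
/e/ harmonizes with /ɯ/ ([+back]) → [ɤ]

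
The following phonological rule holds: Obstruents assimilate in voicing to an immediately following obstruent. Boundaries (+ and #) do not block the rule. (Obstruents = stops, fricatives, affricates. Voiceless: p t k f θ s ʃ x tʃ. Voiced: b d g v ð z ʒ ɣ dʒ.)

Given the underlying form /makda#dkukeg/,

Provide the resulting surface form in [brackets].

/k/ before /d/ (voiced) → [g]
/d/ before /k/ (voiceless) → [t]

[magda#tkukeg]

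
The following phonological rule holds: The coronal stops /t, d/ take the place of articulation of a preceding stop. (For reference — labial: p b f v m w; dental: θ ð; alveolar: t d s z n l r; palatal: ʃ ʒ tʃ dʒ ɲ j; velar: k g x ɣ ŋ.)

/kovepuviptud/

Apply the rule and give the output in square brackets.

[kovepuvippud]

/t/ after /p/ (labial) → [p]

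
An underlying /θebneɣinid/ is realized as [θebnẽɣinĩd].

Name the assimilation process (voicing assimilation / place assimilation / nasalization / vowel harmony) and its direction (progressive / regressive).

/e/→[ẽ] /i/→[ĩ].
Each target copies a feature from the preceding segment, so the direction is progressive.

nasalization, progressive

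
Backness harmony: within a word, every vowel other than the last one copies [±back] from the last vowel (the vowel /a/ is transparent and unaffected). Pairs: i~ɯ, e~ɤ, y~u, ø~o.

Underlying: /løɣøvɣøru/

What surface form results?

[loɣovɣoru]

/ø/ harmonizes with /u/ ([+back]) → [o]
/ø/ harmonizes with /u/ ([+back]) → [o]
/ø/ harmonizes with /u/ ([+back]) → [o]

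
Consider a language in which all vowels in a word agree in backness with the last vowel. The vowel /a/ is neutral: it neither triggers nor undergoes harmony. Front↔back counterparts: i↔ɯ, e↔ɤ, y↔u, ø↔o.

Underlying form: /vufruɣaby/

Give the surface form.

[vyfryɣaby]

/u/ harmonizes with /y/ ([-back]) → [y]
/u/ harmonizes with /y/ ([-back]) → [y]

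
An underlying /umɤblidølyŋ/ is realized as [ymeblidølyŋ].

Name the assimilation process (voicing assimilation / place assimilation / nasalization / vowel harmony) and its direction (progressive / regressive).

vowel harmony, regressive

/u/→[y] /ɤ/→[e].
Vowels agree with the last vowel, so the harmony is regressive.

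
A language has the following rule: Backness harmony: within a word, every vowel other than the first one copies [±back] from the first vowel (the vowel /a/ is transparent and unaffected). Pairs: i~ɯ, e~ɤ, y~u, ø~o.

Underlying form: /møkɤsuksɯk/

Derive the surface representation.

/ɤ/ harmonizes with /ø/ ([-back]) → [e]
/u/ harmonizes with /ø/ ([-back]) → [y]
/ɯ/ harmonizes with /ø/ ([-back]) → [i]

[møkesyksik]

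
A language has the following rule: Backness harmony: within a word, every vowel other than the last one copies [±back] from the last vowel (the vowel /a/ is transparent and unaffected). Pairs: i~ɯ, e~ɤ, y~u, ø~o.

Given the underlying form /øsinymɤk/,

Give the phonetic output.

/ø/ harmonizes with /ɤ/ ([+back]) → [o]
/i/ harmonizes with /ɤ/ ([+back]) → [ɯ]
/y/ harmonizes with /ɤ/ ([+back]) → [u]

[osɯnumɤk]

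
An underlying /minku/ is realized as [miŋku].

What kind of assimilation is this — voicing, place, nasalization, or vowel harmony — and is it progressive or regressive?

/n/→[ŋ].
Each target copies a feature from the following segment, so the direction is regressive.

place assimilation, regressive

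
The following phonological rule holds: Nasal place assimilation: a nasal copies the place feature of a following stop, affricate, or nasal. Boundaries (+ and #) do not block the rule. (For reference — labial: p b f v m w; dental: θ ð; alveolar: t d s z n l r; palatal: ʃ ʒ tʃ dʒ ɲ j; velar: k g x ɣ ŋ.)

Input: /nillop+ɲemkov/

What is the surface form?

/m/ before /k/ (velar) → [ŋ]

[nillop+ɲeŋkov]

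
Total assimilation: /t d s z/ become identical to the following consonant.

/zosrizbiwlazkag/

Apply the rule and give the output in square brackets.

[zorribbiwlakkag]

/s/ before /r/ → [r] (total assimilation)
/z/ before /b/ → [b] (total assimilation)
/z/ before /k/ → [k] (total assimilation)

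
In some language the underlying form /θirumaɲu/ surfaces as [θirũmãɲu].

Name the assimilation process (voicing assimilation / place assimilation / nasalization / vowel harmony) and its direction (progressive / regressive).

/u/→[ũ] /a/→[ã].
Each target copies a feature from the following segment, so the direction is regressive.

nasalization, regressive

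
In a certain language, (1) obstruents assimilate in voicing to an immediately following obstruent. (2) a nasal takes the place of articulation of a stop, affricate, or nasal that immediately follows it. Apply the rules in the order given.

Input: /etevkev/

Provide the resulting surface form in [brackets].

[etefkev]

Rule 1: /v/ before /k/ (voiceless) → [f]
After rule 1: etefkev
Rule 2: no segment meets the rule's conditions; no change.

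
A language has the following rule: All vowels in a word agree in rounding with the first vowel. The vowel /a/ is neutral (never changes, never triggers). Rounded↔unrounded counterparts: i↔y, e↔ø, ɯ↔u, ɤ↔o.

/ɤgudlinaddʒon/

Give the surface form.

[ɤgɯdlinaddʒɤn]

/u/ harmonizes with /ɤ/ ([-round]) → [ɯ]
/o/ harmonizes with /ɤ/ ([-round]) → [ɤ]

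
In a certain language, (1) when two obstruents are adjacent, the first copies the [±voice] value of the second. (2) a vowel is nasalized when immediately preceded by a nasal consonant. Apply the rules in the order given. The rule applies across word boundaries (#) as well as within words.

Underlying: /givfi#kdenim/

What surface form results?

Rule 1: /v/ before /f/ (voiceless) → [f]
Rule 1: /k/ before /d/ (voiced) → [g]
After rule 1: giffi#gdenim
Rule 2: /i/ after nasal /n/ → [ĩ]

[giffi#gdenĩm]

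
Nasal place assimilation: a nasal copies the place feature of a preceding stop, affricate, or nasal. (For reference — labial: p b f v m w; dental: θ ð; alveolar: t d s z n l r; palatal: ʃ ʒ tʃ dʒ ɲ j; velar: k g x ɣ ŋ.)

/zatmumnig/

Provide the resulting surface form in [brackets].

[zatnummig]

/m/ after /t/ (alveolar) → [n]
/n/ after /m/ (labial) → [m]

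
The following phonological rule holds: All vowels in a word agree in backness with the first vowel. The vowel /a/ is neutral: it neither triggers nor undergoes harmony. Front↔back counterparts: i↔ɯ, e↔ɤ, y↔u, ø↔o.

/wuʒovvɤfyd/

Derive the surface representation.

/y/ harmonizes with /u/ ([+back]) → [u]

[wuʒovvɤfud]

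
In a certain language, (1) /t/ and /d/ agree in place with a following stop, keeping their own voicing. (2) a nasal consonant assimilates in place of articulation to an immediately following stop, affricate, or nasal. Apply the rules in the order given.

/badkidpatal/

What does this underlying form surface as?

Rule 1: /d/ before /k/ (velar) → [g]
Rule 1: /d/ before /p/ (labial) → [b]
After rule 1: bagkibpatal
Rule 2: no segment meets the rule's conditions; no change.

[bagkibpatal]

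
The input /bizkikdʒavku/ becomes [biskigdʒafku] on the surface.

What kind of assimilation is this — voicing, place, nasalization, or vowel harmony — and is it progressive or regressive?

/z/→[s] /k/→[g] /v/→[f].
Each target copies a feature from the following segment, so the direction is regressive.

voicing assimilation, regressive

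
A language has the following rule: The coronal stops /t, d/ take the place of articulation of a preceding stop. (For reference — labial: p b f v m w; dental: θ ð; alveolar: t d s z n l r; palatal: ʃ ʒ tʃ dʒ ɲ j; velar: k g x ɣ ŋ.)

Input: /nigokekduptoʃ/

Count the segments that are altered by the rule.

/d/ after /k/ (velar) → [g]
/t/ after /p/ (labial) → [p]
2 segments change.

2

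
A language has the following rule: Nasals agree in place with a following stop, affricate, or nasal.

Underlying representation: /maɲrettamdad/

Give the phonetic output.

/m/ before /d/ (alveolar) → [n]

[maɲrettandad]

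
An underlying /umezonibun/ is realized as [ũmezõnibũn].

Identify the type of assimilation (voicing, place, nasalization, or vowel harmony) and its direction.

/u/→[ũ] /o/→[õ] /u/→[ũ].
Each target copies a feature from the following segment, so the direction is regressive.

nasalization, regressive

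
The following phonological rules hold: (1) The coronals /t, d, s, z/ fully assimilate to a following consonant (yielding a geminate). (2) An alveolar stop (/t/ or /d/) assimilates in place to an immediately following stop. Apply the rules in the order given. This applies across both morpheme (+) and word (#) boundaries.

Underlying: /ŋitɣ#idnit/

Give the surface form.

Rule 1: /t/ before /ɣ/ → [ɣ] (total assimilation)
Rule 1: /d/ before /n/ → [n] (total assimilation)
After rule 1: ŋiɣɣ#innit
Rule 2: no segment meets the rule's conditions; no change.

[ŋiɣɣ#innit]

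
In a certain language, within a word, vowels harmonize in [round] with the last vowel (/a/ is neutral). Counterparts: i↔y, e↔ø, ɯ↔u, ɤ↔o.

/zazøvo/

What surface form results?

no segment meets the rule's conditions; no change.

[zazøvo]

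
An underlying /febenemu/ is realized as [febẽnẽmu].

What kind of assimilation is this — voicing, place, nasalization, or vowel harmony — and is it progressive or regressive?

/e/→[ẽ] /e/→[ẽ].
Each target copies a feature from the following segment, so the direction is regressive.

nasalization, regressive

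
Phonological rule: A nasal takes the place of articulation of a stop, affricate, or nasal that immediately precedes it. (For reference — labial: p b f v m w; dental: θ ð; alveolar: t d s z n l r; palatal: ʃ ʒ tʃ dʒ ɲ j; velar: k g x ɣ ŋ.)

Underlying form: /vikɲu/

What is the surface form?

[vikŋu]

/ɲ/ after /k/ (velar) → [ŋ]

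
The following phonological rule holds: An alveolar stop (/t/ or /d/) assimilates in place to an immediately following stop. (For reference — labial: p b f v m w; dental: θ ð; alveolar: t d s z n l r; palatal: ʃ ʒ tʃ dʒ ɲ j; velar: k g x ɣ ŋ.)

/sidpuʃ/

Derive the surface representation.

/d/ before /p/ (labial) → [b]

[sibpuʃ]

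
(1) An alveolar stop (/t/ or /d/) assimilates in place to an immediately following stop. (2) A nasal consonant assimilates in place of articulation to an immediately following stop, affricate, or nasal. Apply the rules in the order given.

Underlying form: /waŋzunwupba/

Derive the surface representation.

[waŋzunwupba]

Rule 1: no segment meets the rule's conditions; no change.
After rule 1: waŋzunwupba
Rule 2: no segment meets the rule's conditions; no change.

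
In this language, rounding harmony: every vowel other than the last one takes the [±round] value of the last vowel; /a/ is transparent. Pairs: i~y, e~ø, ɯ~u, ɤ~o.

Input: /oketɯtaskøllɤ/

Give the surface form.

/o/ harmonizes with /ɤ/ ([-round]) → [ɤ]
/ø/ harmonizes with /ɤ/ ([-round]) → [e]

[ɤketɯtaskellɤ]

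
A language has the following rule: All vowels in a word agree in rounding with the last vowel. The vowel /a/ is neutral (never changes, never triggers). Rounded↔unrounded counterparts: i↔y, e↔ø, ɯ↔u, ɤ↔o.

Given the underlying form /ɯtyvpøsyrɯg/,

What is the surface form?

/y/ harmonizes with /ɯ/ ([-round]) → [i]
/ø/ harmonizes with /ɯ/ ([-round]) → [e]
/y/ harmonizes with /ɯ/ ([-round]) → [i]

[ɯtivpesirɯg]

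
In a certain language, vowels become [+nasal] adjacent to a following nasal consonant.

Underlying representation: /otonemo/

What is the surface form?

/o/ before nasal /n/ → [õ]
/e/ before nasal /m/ → [ẽ]

[otõnẽmo]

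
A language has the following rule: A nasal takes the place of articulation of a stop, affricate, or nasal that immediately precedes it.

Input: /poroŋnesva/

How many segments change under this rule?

/n/ after /ŋ/ (velar) → [ŋ]
1 segment changes.

1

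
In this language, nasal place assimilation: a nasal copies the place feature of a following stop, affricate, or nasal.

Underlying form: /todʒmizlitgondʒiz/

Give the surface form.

/n/ before /dʒ/ (palatal) → [ɲ]

[todʒmizlitgoɲdʒiz]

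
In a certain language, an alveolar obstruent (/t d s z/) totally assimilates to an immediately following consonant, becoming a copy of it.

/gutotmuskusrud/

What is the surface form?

/t/ before /m/ → [m] (total assimilation)
/s/ before /k/ → [k] (total assimilation)
/s/ before /r/ → [r] (total assimilation)

[gutommukkurrud]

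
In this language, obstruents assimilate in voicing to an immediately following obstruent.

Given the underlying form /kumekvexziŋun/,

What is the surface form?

[kumegveɣziŋun]

/k/ before /v/ (voiced) → [g]
/x/ before /z/ (voiced) → [ɣ]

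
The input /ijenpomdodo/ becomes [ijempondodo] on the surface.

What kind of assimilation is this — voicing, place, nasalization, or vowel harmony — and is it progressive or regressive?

/n/→[m] /m/→[n].
Each target copies a feature from the following segment, so the direction is regressive.

place assimilation, regressive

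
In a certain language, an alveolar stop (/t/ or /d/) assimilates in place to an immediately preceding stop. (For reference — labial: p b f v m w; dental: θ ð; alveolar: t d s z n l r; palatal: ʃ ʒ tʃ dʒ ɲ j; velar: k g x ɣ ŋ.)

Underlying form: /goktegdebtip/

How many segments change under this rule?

/t/ after /k/ (velar) → [k]
/d/ after /g/ (velar) → [g]
/t/ after /b/ (labial) → [p]
3 segments change.

3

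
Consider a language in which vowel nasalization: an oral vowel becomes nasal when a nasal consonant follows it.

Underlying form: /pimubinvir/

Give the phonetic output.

/i/ before nasal /m/ → [ĩ]
/i/ before nasal /n/ → [ĩ]

[pĩmubĩnvir]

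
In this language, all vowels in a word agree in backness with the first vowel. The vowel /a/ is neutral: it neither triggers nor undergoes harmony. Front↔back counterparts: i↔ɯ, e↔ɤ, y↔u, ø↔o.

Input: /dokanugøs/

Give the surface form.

[dokanugos]

/ø/ harmonizes with /o/ ([+back]) → [o]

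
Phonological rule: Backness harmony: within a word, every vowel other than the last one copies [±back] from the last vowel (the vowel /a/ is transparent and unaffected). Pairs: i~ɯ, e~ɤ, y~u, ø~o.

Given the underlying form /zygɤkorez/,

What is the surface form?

[zygekørez]

/ɤ/ harmonizes with /e/ ([-back]) → [e]
/o/ harmonizes with /e/ ([-back]) → [ø]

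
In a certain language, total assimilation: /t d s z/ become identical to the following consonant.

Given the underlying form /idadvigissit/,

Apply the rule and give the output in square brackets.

/d/ before /v/ → [v] (total assimilation)

[idavvigissit]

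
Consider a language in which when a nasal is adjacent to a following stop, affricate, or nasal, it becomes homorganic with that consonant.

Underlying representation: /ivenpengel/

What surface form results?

/n/ before /p/ (labial) → [m]
/n/ before /g/ (velar) → [ŋ]

[ivempeŋgel]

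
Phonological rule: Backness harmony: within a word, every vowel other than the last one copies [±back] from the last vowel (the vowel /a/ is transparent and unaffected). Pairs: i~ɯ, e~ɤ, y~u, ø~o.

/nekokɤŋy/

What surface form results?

/o/ harmonizes with /y/ ([-back]) → [ø]
/ɤ/ harmonizes with /y/ ([-back]) → [e]

[nekøkeŋy]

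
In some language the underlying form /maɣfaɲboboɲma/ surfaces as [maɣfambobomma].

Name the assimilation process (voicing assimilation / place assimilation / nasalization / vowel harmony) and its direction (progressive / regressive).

place assimilation, regressive

/ɲ/→[m] /ɲ/→[m].
Each target copies a feature from the following segment, so the direction is regressive.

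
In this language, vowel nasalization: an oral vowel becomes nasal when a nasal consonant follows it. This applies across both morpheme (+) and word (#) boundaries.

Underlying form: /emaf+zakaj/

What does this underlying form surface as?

/e/ before nasal /m/ → [ẽ]

[ẽmaf+zakaj]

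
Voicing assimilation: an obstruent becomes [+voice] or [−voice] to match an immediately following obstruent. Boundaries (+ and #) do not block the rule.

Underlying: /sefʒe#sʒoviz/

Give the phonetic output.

/f/ before /ʒ/ (voiced) → [v]
/s/ before /ʒ/ (voiced) → [z]

[sevʒe#zʒoviz]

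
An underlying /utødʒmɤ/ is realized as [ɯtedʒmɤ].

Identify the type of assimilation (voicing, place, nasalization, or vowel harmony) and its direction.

/u/→[ɯ] /ø/→[e].
Vowels agree with the last vowel, so the harmony is regressive.

vowel harmony, regressive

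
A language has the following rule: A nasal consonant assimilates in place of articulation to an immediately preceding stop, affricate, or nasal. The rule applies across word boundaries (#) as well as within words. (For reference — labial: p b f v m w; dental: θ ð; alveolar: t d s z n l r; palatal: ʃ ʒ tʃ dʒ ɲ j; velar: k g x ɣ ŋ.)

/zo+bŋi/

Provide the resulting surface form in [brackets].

/ŋ/ after /b/ (labial) → [m]

[zo+bmi]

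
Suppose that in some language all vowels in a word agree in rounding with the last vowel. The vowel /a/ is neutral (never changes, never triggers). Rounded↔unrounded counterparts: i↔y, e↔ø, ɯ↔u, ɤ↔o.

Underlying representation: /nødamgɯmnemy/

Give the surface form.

[nødamgumnømy]

/ɯ/ harmonizes with /y/ ([+round]) → [u]
/e/ harmonizes with /y/ ([+round]) → [ø]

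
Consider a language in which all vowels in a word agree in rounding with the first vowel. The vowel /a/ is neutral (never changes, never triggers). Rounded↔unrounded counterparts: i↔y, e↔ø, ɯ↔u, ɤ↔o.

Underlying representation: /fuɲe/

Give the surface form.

[fuɲø]

/e/ harmonizes with /u/ ([+round]) → [ø]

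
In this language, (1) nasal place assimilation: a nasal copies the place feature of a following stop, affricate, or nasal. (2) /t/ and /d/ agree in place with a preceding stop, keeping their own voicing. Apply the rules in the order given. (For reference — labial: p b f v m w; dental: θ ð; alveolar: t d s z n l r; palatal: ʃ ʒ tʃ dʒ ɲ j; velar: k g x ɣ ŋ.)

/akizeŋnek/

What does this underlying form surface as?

[akizennek]

Rule 1: /ŋ/ before /n/ (alveolar) → [n]
After rule 1: akizennek
Rule 2: no segment meets the rule's conditions; no change.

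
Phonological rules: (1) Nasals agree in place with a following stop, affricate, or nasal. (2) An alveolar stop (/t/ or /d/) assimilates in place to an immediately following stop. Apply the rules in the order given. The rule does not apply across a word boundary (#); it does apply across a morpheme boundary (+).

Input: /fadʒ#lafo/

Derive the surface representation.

[fadʒ#lafo]

Rule 1: no segment meets the rule's conditions; no change.
After rule 1: fadʒ#lafo
Rule 2: no segment meets the rule's conditions; no change.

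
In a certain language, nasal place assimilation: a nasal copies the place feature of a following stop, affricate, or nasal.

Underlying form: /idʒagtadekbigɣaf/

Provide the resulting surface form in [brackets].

no segment meets the rule's conditions; no change.

[idʒagtadekbigɣaf]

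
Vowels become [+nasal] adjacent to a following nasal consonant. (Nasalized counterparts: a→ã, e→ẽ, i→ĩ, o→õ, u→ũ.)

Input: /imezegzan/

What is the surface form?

/i/ before nasal /m/ → [ĩ]
/a/ before nasal /n/ → [ã]

[ĩmezegzãn]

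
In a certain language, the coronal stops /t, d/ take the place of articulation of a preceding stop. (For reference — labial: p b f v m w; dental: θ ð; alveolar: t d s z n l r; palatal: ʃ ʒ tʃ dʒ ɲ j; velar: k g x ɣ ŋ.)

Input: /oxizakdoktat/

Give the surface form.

[oxizakgokkat]

/d/ after /k/ (velar) → [g]
/t/ after /k/ (velar) → [k]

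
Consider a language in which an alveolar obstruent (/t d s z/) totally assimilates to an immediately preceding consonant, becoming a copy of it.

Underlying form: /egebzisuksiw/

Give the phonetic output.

/z/ after /b/ → [b] (total assimilation)
/s/ after /k/ → [k] (total assimilation)

[egebbisukkiw]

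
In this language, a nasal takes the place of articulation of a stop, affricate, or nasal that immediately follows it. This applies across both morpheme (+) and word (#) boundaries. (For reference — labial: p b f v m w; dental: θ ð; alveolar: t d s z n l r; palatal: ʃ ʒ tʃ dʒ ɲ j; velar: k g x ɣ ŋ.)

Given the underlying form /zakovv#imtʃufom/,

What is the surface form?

/m/ before /tʃ/ (palatal) → [ɲ]

[zakovv#iɲtʃufom]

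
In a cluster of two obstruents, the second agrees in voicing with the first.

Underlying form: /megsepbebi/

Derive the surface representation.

/s/ after /g/ (voiced) → [z]
/b/ after /p/ (voiceless) → [p]

[megzeppebi]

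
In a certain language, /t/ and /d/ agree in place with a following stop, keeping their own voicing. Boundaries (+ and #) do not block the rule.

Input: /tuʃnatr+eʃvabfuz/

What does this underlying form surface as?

[tuʃnatr+eʃvabfuz]

no segment meets the rule's conditions; no change.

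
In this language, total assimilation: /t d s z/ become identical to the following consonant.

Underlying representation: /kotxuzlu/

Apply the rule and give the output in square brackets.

[koxxullu]

/t/ before /x/ → [x] (total assimilation)
/z/ before /l/ → [l] (total assimilation)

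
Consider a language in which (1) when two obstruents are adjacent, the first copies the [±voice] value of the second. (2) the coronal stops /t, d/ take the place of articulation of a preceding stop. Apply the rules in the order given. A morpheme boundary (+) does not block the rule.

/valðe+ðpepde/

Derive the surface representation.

[valðe+θpebbe]

Rule 1: /ð/ before /p/ (voiceless) → [θ]
Rule 1: /p/ before /d/ (voiced) → [b]
After rule 1: valðe+θpebde
Rule 2: /d/ after /b/ (labial) → [b]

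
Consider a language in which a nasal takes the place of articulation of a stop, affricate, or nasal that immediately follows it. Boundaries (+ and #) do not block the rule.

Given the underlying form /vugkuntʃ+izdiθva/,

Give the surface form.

/n/ before /tʃ/ (palatal) → [ɲ]

[vugkuɲtʃ+izdiθva]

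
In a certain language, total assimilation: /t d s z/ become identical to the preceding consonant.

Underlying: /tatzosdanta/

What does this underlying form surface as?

[tattossanna]

/z/ after /t/ → [t] (total assimilation)
/d/ after /s/ → [s] (total assimilation)
/t/ after /n/ → [n] (total assimilation)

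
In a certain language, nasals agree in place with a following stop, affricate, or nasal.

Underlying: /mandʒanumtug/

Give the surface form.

/n/ before /dʒ/ (palatal) → [ɲ]
/m/ before /t/ (alveolar) → [n]

[maɲdʒanuntug]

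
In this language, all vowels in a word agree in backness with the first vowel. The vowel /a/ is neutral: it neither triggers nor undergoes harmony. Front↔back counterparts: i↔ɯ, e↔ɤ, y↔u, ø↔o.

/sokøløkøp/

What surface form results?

/ø/ harmonizes with /o/ ([+back]) → [o]
/ø/ harmonizes with /o/ ([+back]) → [o]
/ø/ harmonizes with /o/ ([+back]) → [o]

[sokolokop]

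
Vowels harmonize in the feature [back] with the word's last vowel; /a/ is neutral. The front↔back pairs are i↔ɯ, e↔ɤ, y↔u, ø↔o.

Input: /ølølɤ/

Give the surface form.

[ololɤ]

/ø/ harmonizes with /ɤ/ ([+back]) → [o]
/ø/ harmonizes with /ɤ/ ([+back]) → [o]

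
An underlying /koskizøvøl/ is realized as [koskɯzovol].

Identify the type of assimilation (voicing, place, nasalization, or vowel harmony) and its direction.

vowel harmony, progressive

/i/→[ɯ] /ø/→[o] /ø/→[o].
Vowels agree with the first vowel, so the harmony is progressive.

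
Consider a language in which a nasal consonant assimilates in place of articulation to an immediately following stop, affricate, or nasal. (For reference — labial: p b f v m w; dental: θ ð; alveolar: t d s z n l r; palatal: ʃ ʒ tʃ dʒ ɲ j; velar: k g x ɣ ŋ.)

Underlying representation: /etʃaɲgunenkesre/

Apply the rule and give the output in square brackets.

/ɲ/ before /g/ (velar) → [ŋ]
/n/ before /k/ (velar) → [ŋ]

[etʃaŋguneŋkesre]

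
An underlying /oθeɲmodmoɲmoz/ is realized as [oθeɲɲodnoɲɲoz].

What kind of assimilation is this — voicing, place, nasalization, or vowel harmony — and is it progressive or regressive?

place assimilation, progressive

/m/→[ɲ] /m/→[n] /m/→[ɲ].
Each target copies a feature from the preceding segment, so the direction is progressive.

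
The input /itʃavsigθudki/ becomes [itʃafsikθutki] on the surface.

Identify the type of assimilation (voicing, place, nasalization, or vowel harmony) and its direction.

/v/→[f] /g/→[k] /d/→[t].
Each target copies a feature from the following segment, so the direction is regressive.

voicing assimilation, regressive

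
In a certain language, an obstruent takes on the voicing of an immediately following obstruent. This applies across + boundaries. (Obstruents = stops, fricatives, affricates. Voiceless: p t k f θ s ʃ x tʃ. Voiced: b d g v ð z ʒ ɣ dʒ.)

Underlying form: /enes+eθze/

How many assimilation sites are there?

1

/θ/ before /z/ (voiced) → [ð]
1 segment changes.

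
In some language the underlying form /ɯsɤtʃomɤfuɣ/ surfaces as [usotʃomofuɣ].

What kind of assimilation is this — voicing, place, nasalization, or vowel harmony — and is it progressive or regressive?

/ɯ/→[u] /ɤ/→[o] /ɤ/→[o].
Vowels agree with the last vowel, so the harmony is regressive.

vowel harmony, regressive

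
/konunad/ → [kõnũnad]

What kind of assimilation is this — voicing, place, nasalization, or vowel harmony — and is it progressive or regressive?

/o/→[õ] /u/→[ũ].
Each target copies a feature from the following segment, so the direction is regressive.

nasalization, regressive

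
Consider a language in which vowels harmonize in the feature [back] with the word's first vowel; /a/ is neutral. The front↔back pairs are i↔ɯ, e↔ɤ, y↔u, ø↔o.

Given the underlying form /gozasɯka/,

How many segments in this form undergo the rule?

No segment meets the rule's conditions.

0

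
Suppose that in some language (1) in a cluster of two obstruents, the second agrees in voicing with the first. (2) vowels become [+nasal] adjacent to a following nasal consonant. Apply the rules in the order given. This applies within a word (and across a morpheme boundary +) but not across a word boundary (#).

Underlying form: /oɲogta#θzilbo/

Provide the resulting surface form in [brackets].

[õɲogda#θsilbo]

Rule 1: /t/ after /g/ (voiced) → [d]
Rule 1: /z/ after /θ/ (voiceless) → [s]
After rule 1: oɲogda#θsilbo
Rule 2: /o/ before nasal /ɲ/ → [õ]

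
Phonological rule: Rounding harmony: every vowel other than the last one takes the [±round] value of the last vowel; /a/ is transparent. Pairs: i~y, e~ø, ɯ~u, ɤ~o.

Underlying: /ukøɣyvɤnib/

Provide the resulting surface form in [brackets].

/u/ harmonizes with /i/ ([-round]) → [ɯ]
/ø/ harmonizes with /i/ ([-round]) → [e]
/y/ harmonizes with /i/ ([-round]) → [i]

[ɯkeɣivɤnib]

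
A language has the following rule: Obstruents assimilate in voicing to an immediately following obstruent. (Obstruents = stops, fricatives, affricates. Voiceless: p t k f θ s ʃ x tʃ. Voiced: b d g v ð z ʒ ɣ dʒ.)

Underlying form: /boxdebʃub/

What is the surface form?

/x/ before /d/ (voiced) → [ɣ]
/b/ before /ʃ/ (voiceless) → [p]

[boɣdepʃub]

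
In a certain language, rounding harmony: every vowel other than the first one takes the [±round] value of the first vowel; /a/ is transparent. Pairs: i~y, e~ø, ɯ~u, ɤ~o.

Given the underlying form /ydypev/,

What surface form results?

[ydypøv]

/e/ harmonizes with /y/ ([+round]) → [ø]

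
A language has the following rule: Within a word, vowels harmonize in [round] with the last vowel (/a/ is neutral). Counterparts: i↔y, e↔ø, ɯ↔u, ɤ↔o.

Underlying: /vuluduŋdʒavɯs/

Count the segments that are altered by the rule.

/u/ harmonizes with /ɯ/ ([-round]) → [ɯ]
/u/ harmonizes with /ɯ/ ([-round]) → [ɯ]
/u/ harmonizes with /ɯ/ ([-round]) → [ɯ]
3 segments change.

3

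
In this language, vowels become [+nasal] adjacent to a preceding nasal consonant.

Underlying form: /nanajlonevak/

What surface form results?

/a/ after nasal /n/ → [ã]
/a/ after nasal /n/ → [ã]
/e/ after nasal /n/ → [ẽ]

[nãnãjlonẽvak]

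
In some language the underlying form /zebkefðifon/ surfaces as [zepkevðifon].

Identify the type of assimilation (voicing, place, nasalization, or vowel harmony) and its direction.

/b/→[p] /f/→[v].
Each target copies a feature from the following segment, so the direction is regressive.

voicing assimilation, regressive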